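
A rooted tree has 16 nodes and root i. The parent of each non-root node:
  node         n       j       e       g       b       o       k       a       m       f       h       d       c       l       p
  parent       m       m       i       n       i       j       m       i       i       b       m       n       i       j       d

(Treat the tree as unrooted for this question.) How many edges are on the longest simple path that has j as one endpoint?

The node farthest from j is p (f also at distance 4), via j-m-n-d-p — 4 edges.

4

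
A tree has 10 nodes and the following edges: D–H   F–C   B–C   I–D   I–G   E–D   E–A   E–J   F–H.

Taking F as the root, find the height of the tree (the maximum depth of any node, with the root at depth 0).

The longest root-to-leaf path is F → H → D → E → A (4 edges).

4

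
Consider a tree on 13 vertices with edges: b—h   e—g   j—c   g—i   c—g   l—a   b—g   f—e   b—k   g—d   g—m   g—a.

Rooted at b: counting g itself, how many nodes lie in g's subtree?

The subtree rooted at g contains: g, c, a, e, i, m, d, j, l, f — 10 nodes.

10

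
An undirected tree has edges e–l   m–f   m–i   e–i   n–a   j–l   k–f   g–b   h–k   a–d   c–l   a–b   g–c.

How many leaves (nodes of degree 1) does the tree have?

Exactly 4 nodes have a single neighbour: d, h, j, n.

4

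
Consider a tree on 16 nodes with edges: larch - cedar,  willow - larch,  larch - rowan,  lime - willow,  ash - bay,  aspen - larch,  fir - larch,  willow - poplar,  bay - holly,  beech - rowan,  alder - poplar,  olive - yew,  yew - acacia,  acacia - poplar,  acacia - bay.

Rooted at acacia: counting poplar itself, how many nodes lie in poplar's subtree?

10

Descendants of poplar (including itself): poplar, willow, alder, lime, larch, fir, cedar, rowan, aspen, beech. That's 10.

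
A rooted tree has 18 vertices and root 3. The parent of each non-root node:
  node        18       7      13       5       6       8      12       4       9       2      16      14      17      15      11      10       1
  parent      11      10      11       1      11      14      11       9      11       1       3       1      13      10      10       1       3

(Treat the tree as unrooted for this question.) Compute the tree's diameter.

A longest path is 4-9-11-10-1-14-8, with 6 edges.

6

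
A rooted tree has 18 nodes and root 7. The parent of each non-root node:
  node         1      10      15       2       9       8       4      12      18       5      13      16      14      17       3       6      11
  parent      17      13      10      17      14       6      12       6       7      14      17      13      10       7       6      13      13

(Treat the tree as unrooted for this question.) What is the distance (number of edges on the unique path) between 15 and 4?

Walking from 15: 15 – 10 – 13 – 6 – 12 – 4. Length 5.

5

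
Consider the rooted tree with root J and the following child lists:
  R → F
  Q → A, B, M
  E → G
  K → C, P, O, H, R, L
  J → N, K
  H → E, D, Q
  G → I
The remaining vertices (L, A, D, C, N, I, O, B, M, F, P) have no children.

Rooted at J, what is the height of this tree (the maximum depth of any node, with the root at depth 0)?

The longest root-to-leaf path is J-K-H-E-G-I (5 edges).

5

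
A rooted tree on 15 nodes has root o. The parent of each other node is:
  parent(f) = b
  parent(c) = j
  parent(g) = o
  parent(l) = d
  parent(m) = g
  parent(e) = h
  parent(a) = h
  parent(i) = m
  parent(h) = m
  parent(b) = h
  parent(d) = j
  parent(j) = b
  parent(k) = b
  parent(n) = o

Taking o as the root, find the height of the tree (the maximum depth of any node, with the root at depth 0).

The longest root-to-leaf path is o – g – m – h – b – j – d – l (7 edges).

7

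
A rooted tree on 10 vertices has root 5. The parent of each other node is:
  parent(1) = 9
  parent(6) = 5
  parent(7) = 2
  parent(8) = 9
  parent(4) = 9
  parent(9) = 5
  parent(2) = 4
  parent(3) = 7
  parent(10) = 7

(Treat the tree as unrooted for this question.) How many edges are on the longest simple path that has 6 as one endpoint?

6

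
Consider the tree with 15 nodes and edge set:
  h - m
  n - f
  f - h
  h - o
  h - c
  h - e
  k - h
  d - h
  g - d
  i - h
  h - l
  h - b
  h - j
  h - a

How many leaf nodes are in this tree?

12

The leaves are a, b, c, e, g, i, j, k, l, m, n, o.
That is 12 leaves.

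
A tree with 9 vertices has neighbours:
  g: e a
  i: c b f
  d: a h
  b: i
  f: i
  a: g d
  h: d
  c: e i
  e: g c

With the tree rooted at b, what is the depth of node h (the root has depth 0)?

b → i → c → e → g → a → d → h — 7 edges.

7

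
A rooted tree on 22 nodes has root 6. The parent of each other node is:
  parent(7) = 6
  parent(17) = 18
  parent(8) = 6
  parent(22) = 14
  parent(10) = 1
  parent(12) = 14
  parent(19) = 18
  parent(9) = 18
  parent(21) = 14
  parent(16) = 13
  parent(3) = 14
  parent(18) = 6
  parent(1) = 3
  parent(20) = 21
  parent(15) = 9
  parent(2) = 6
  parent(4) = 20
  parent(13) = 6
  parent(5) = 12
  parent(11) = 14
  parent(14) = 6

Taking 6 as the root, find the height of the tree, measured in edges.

The longest root-to-leaf path is 6 → 14 → 3 → 1 → 10 (4 edges).

4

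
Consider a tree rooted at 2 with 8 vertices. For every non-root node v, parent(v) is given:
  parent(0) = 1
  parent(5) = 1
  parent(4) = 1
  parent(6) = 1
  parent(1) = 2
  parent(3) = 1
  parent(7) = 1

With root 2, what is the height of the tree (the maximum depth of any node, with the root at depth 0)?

7 sits deepest: 2–1–7 — 2 edges from the root.

2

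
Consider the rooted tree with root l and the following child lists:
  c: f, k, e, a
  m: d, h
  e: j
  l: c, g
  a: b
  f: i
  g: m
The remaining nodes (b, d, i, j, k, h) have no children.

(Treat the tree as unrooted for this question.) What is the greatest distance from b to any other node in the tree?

6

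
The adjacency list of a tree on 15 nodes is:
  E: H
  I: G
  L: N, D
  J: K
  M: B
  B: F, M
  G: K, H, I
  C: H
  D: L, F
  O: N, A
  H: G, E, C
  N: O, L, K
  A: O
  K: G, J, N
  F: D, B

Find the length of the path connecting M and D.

3

The path is M – B – F – D, which has 3 edges.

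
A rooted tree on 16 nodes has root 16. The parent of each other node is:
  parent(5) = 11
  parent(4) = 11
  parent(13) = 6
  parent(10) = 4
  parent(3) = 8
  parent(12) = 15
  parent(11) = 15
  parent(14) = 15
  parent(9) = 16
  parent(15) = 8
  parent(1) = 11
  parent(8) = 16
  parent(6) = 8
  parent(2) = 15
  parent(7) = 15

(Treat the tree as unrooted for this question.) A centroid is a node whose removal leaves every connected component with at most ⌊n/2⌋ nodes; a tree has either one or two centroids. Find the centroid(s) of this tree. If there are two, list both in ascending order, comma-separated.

If 15 is removed the pieces have sizes 6, 5, 1, 1, 1, 1, all ≤ ⌊16/2⌋ = 8.
No neighbour of 15 does as well, so 15 is the unique centroid.

15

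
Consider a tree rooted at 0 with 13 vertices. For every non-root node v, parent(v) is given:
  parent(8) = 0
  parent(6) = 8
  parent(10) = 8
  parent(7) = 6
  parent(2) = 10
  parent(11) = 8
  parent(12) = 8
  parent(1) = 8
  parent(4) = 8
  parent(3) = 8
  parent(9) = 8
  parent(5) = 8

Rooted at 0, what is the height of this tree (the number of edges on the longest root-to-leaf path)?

3

The longest root-to-leaf path is 0-8-10-2 (3 edges).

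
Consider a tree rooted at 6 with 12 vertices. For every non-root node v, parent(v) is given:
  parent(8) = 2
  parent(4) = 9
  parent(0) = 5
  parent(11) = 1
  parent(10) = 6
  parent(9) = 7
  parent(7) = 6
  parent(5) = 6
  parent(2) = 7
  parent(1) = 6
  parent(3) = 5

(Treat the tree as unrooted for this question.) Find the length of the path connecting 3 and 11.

The path is 3 – 5 – 6 – 1 – 11, which has 4 edges.

4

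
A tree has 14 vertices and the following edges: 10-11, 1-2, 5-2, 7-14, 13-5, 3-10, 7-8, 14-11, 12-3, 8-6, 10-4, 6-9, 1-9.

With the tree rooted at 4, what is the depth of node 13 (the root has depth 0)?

4–10–11–14–7–8–6–9–1–2–5–13 — 11 edges.

11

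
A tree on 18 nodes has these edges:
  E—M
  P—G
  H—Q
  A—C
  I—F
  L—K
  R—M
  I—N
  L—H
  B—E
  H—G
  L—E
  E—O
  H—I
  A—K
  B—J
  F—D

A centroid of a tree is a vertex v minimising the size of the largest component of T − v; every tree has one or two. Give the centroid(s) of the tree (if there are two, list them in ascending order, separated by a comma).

Removing L splits the tree into components of sizes 8, 6, 3; the largest is 8 ≤ ⌊18/2⌋ = 9.
Every other node leaves some component of size > 9, so the centroid is unique.

L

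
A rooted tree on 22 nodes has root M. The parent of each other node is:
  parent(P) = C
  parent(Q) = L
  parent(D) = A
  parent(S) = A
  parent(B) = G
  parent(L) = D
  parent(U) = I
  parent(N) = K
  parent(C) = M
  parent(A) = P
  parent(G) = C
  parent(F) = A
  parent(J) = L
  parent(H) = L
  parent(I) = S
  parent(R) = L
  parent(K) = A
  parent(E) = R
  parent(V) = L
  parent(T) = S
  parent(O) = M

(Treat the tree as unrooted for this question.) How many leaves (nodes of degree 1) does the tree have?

11

The leaves are B, E, F, H, J, N, O, Q, T, U, V.
That is 11 leaves.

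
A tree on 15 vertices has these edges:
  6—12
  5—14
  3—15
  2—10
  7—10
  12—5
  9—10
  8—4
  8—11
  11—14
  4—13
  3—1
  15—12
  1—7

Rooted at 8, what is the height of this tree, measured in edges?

10

The longest root-to-leaf path is 8–11–14–5–12–15–3–1–7–10–9 (10 edges).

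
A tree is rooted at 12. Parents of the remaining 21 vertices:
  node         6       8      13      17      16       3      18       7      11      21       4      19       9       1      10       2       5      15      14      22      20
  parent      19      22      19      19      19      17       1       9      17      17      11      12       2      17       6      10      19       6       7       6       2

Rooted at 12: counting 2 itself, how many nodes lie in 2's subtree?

The subtree rooted at 2 contains: 2, 9, 20, 7, 14 — 5 nodes.

5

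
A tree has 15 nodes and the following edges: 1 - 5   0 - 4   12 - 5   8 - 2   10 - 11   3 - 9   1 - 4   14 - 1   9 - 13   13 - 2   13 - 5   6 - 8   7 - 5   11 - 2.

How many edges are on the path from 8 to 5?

3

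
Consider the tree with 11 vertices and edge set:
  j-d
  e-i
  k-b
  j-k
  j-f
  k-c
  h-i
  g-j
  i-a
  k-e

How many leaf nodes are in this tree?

7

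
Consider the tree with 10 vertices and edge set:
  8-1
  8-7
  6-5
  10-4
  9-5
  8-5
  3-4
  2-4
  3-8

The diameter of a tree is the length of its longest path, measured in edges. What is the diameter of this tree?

BFS from 10 reaches 6 last, at distance 5; BFS from 6 confirms no node is farther.
Path: 10-4-3-8-5-6.

5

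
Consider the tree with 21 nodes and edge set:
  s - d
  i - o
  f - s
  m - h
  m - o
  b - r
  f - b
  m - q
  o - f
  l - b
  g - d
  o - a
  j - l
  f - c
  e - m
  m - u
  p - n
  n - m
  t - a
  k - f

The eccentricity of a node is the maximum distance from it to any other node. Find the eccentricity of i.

5

The node farthest from i is j (g also at distance 5), via i – o – f – b – l – j — 5 edges.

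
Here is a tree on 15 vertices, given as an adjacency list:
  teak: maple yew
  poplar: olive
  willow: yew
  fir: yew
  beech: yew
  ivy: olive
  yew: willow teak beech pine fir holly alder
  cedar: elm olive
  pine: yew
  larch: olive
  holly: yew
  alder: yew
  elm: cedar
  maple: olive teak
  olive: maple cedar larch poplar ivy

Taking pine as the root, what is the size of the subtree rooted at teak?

8

teak's subtree: {teak, maple, olive, poplar, ivy, cedar, larch, elm}, size 8.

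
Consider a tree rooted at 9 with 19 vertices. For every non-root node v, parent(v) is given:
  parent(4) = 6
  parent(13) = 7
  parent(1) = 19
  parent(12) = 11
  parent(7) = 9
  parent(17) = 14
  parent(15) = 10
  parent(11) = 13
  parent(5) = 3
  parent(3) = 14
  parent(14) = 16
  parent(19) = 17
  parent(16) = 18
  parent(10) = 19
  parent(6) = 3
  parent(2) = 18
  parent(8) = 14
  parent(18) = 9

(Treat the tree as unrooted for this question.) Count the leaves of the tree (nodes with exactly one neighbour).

7

Degree-1 nodes: 1, 2, 4, 5, 8, 12, 15 — 7 of them.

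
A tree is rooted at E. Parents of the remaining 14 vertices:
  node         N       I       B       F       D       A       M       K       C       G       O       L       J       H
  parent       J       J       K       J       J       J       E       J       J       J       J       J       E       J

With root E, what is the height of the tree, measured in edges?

A deepest node is B, reached by E → J → K → B.
That path has 3 edges, so the height is 3.

3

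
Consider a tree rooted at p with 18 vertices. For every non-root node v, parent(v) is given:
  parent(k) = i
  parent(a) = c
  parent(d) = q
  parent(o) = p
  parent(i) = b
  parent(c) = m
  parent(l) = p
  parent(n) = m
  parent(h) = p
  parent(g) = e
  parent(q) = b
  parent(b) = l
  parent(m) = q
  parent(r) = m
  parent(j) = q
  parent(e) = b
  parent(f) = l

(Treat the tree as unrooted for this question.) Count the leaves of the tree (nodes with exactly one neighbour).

Exactly 10 nodes have a single neighbour: a, d, f, g, h, j, k, n, o, r.

10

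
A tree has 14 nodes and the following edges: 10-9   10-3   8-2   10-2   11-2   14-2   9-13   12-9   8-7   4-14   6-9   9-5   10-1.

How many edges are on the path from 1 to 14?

3

Walking from 1: 1 – 10 – 2 – 14. Length 3.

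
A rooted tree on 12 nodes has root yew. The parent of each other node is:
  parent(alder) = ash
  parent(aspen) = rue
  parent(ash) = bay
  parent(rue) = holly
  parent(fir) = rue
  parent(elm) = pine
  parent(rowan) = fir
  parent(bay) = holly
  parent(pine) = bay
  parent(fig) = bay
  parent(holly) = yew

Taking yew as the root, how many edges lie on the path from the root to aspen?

3

Path from yew to aspen: yew–holly–rue–aspen, which has 3 edges.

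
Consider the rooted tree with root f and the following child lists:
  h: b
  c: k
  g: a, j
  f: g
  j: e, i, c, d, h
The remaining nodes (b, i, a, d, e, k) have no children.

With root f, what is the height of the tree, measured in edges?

A deepest node is k, reached by f–g–j–c–k.
That path has 4 edges, so the height is 4.

4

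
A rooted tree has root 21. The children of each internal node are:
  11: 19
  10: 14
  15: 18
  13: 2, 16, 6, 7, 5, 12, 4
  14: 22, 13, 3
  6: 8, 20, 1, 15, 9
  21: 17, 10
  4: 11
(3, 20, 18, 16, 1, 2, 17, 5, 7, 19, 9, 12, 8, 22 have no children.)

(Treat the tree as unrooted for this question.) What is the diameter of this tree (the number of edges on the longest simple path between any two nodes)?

7

Starting from 18, a farthest node is 17 at distance 7.
One longest path: 18-15-6-13-14-10-21-17.
So the diameter is 7.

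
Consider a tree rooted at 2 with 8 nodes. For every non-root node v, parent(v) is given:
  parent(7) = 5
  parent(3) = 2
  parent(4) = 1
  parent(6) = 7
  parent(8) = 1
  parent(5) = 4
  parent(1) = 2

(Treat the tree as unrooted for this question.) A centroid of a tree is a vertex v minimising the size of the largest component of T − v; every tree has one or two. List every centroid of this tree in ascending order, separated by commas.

Removing 4 splits the tree into components of sizes 4, 3; the largest is 4 ≤ ⌊8/2⌋ = 4.
1 is adjacent to 4 and is also a centroid (the largest component after removing it is likewise 4).

1, 4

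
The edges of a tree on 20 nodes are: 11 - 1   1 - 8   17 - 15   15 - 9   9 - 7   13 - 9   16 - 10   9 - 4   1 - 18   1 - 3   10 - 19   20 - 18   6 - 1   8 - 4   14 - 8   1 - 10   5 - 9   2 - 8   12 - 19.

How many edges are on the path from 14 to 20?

Walking from 14: 14 - 8 - 1 - 18 - 20. Length 4.

4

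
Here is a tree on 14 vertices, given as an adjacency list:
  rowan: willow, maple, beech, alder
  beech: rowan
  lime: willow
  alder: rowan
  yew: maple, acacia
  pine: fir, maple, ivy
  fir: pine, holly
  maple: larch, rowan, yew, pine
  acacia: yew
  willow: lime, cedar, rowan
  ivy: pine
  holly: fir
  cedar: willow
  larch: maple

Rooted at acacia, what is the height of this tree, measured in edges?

A deepest node is cedar, reached by acacia-yew-maple-rowan-willow-cedar.
That path has 5 edges, so the height is 5.

5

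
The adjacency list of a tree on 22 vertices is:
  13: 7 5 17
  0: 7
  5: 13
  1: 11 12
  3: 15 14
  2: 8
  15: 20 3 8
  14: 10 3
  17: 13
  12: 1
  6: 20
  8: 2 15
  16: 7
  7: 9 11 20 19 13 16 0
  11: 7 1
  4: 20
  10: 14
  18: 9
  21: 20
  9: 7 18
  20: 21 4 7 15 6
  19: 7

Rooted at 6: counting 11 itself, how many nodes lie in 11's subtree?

3

11's subtree: {11, 1, 12}, size 3.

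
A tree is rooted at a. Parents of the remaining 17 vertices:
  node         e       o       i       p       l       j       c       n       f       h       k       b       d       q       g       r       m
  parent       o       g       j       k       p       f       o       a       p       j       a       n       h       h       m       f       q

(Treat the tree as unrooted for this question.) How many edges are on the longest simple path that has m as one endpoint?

The node farthest from m is b, via m–q–h–j–f–p–k–a–n–b — 9 edges.

9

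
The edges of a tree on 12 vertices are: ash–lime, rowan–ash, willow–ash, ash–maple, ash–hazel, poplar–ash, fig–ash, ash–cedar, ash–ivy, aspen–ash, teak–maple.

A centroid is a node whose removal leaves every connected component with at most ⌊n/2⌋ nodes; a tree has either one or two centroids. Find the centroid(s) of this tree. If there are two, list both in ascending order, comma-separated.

ash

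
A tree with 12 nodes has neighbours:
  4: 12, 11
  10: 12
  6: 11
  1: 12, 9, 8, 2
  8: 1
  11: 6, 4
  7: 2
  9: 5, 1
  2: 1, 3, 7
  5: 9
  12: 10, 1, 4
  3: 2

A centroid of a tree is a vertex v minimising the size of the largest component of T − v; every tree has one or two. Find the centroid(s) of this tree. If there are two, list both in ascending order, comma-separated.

Removing 1 splits the tree into components of sizes 5, 3, 2, 1; the largest is 5 ≤ ⌊12/2⌋ = 6.
No neighbour of 1 does as well, so 1 is the unique centroid.

1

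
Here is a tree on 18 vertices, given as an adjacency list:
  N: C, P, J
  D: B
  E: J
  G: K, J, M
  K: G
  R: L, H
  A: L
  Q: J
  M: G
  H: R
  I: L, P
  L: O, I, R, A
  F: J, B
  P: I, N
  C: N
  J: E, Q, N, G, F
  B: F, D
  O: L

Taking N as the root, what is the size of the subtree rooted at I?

Descendants of I (including itself): I, L, R, A, O, H. That's 6.

6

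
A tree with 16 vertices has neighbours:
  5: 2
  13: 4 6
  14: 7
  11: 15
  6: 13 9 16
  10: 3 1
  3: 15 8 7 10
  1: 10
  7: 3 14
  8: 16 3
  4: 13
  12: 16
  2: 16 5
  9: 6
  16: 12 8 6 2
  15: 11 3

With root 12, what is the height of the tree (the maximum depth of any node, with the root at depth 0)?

5

1 sits deepest: 12 → 16 → 8 → 3 → 10 → 1 — 5 edges from the root.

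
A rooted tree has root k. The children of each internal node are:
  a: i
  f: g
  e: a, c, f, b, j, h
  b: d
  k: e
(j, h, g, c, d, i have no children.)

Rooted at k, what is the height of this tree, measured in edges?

3

The longest root-to-leaf path is k → e → f → g (3 edges).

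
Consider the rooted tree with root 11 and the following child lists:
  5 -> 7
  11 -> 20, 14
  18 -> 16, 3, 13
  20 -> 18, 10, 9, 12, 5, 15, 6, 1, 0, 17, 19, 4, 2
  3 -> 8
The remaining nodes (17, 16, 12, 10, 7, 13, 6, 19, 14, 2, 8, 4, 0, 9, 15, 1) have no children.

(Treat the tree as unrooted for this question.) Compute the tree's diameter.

5

BFS from 8 reaches 14 last, at distance 5; BFS from 14 confirms no node is farther.
Path: 8 – 3 – 18 – 20 – 11 – 14.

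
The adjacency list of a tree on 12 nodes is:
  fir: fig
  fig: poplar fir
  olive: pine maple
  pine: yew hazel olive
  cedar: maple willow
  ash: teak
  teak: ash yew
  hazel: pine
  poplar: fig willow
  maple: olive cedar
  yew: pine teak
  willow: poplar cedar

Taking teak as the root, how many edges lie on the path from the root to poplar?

7

teak–yew–pine–olive–maple–cedar–willow–poplar — 7 edges.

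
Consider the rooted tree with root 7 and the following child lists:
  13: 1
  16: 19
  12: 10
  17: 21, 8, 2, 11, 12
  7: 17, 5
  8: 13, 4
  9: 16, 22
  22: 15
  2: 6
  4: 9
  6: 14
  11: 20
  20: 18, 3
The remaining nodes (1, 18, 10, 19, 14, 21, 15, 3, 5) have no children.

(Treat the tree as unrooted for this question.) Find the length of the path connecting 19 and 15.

19–16–9–22–15: 4 edges.

4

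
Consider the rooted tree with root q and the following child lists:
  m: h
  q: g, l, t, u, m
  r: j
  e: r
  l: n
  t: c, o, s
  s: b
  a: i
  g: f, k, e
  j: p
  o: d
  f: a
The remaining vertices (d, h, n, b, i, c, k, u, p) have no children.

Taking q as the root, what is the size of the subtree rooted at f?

The subtree rooted at f contains: f, a, i — 3 nodes.

3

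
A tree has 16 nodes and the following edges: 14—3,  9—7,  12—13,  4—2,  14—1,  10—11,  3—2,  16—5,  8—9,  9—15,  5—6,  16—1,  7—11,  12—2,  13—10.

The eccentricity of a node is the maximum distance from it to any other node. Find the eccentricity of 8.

The node farthest from 8 is 6, via 8–9–7–11–10–13–12–2–3–14–1–16–5–6 — 13 edges.

13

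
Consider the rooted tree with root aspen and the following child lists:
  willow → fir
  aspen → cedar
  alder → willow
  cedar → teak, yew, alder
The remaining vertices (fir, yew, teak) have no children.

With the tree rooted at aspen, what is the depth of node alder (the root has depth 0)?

Climbing from alder to the root: alder → cedar → aspen. That's 2 steps.

2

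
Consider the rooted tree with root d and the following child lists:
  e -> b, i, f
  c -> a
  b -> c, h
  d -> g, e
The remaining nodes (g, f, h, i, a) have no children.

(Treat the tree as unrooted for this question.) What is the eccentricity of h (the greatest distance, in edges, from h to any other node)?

4

Distances from h peak at 4, attained at g.
h-b-e-d-g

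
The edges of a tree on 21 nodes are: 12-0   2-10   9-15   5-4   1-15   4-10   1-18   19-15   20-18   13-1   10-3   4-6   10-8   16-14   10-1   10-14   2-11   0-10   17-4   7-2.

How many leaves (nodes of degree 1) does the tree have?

The leaves are 3, 5, 6, 7, 8, 9, 11, 12, 13, 16, 17, 19, 20.
That is 13 leaves.

13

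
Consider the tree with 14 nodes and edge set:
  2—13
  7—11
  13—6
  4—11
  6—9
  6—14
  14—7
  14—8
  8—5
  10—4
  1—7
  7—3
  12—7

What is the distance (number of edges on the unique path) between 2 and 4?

6

The path is 2 - 13 - 6 - 14 - 7 - 11 - 4, which has 6 edges.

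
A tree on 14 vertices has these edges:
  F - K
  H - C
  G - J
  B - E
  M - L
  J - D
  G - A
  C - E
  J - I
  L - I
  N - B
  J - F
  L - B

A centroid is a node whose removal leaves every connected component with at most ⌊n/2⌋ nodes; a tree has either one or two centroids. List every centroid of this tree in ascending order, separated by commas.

Delete I: the remaining components have sizes 7, 6. Max 7 ≤ 7, so I is a centroid.
Its neighbour L also leaves a largest component of size 7, so both are centroids.

I, L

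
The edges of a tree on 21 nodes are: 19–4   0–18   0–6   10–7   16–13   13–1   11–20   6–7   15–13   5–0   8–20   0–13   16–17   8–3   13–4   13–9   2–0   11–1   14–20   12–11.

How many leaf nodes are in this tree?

11

Exactly 11 nodes have a single neighbour: 2, 3, 5, 9, 10, 12, 14, 15, 17, 18, 19.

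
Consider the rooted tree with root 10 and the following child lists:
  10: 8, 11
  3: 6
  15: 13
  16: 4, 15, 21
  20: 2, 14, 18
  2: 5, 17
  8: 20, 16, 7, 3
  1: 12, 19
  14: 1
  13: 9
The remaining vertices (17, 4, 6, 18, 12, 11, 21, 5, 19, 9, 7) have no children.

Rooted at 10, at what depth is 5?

4

10 → 8 → 20 → 2 → 5 — 4 edges.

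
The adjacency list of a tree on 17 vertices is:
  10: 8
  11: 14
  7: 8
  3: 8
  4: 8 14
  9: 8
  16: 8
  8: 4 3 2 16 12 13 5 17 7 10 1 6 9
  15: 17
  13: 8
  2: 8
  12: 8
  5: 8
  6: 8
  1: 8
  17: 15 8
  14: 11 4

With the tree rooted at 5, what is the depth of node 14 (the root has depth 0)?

Path from 5 to 14: 5 → 8 → 4 → 14, which has 3 edges.

3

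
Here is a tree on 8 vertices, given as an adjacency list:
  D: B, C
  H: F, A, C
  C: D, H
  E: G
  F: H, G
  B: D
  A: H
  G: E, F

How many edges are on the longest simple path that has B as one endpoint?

A farthest node from B is E.
The path B – D – C – H – F – G – E has 6 edges.

6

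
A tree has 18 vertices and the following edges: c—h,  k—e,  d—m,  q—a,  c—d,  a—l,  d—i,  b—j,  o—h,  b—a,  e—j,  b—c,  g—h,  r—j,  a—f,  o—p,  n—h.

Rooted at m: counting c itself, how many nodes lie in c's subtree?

Descendants of c (including itself): c, h, b, o, g, n, a, j, p, f, l, q, r, e, k. That's 15.

15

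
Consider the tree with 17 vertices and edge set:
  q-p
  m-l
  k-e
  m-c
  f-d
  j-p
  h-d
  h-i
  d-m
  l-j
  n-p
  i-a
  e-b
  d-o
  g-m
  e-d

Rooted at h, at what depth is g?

h → d → m → g — 3 edges.

3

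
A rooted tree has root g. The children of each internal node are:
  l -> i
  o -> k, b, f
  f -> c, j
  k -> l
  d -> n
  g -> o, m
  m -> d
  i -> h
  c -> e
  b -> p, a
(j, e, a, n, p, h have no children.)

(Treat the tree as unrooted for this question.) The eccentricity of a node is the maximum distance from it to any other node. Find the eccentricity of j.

6

Distances from j peak at 6, attained at h (n also at distance 6).
j – f – o – k – l – i – h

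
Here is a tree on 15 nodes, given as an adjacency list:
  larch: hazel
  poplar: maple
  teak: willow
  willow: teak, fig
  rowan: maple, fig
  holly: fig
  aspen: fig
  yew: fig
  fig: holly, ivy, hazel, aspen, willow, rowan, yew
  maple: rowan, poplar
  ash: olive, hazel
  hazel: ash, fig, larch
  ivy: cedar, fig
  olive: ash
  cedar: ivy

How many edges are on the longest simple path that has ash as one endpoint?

Distances from ash peak at 5, attained at poplar.
ash – hazel – fig – rowan – maple – poplar

5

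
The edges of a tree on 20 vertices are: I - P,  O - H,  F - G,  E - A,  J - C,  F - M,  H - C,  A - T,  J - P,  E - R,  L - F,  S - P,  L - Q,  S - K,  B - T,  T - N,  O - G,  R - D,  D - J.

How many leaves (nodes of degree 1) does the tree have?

6

Exactly 6 nodes have a single neighbour: B, I, K, M, N, Q.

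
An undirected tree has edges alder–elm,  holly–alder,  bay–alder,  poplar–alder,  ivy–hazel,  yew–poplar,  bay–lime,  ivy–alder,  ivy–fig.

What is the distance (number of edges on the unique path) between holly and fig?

3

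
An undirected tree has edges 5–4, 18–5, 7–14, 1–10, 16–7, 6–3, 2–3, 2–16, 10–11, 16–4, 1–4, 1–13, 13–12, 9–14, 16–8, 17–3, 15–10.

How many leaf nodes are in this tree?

8

The leaves are 6, 8, 9, 11, 12, 15, 17, 18.
That is 8 leaves.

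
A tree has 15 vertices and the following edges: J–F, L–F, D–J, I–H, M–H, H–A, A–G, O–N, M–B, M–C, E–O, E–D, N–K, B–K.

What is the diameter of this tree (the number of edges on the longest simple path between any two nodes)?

Starting from L, a farthest node is G at distance 12.
One longest path: L – F – J – D – E – O – N – K – B – M – H – A – G.
So the diameter is 12.

12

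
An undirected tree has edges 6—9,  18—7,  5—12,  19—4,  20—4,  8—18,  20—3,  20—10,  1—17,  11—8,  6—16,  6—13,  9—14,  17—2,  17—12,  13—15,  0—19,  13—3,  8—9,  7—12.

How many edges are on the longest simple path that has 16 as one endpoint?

The node farthest from 16 is 2 (1 also at distance 8), via 16-6-9-8-18-7-12-17-2 — 8 edges.

8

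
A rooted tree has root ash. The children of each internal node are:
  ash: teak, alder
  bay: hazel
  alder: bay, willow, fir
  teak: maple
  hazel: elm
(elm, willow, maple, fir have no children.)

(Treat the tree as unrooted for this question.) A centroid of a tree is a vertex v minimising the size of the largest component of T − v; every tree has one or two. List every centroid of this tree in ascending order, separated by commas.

If alder is removed the pieces have sizes 3, 3, 1, 1, all ≤ ⌊9/2⌋ = 4.
Every other node leaves some component of size > 4, so the centroid is unique.

alder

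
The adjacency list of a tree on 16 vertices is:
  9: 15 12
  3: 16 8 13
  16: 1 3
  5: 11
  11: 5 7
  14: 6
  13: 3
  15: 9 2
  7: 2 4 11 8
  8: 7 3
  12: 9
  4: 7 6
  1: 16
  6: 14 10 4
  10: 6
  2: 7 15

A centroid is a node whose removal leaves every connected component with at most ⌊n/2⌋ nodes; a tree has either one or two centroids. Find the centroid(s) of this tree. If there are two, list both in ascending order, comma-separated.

7

Delete 7: the remaining components have sizes 5, 4, 4, 2. Max 5 ≤ 8, so 7 is a centroid.
No neighbour of 7 does as well, so 7 is the unique centroid.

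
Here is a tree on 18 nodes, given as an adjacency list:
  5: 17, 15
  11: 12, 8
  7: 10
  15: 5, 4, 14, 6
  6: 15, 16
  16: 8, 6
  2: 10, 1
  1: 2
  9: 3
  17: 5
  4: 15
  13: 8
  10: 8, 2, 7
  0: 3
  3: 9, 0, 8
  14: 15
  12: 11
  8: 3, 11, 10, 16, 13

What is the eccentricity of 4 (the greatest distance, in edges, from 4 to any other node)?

7

The node farthest from 4 is 1, via 4–15–6–16–8–10–2–1 — 7 edges.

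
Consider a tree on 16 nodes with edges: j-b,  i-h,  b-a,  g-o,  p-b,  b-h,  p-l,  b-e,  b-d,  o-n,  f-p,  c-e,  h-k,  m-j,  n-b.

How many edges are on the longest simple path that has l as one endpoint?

5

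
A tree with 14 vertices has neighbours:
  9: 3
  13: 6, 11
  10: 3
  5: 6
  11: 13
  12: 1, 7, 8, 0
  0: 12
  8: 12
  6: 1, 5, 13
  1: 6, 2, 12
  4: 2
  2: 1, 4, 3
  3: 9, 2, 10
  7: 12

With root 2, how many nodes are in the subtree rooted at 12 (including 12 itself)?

4

12's subtree: {12, 7, 8, 0}, size 4.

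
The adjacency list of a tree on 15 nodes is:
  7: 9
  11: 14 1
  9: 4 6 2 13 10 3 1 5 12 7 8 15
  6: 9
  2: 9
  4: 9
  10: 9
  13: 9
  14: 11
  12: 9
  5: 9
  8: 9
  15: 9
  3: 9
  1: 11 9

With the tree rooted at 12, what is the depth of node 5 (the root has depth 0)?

2

Climbing from 5 to the root: 5 → 9 → 12. That's 2 steps.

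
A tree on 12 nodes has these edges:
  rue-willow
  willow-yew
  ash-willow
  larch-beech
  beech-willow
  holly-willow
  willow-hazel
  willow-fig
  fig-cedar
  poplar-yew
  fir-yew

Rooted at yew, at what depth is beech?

2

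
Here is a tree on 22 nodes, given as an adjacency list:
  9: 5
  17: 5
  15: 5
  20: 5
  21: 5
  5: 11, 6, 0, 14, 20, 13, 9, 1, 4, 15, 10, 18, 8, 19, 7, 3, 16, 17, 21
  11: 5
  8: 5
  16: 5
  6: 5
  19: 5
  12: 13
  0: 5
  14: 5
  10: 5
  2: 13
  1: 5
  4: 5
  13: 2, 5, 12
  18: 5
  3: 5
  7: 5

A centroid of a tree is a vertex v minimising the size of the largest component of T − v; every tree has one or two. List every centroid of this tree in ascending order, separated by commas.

5

If 5 is removed the pieces have sizes 3, 1, 1, 1, 1, 1, 1, 1, 1, 1, 1, 1, 1, 1, 1, 1, 1, 1, 1, all ≤ ⌊22/2⌋ = 11.
Every other node leaves some component of size > 11, so the centroid is unique.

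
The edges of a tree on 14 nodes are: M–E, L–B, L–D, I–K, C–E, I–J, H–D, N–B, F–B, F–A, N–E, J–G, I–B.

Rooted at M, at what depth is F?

Climbing from F to the root: F – B – N – E – M. That's 4 steps.

4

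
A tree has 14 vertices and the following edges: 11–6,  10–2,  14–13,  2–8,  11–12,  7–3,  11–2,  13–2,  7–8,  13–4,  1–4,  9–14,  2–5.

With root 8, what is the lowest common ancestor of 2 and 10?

2

2's ancestor chain is 2, 8 and 10's is 10, 2, 8; they first meet at 2.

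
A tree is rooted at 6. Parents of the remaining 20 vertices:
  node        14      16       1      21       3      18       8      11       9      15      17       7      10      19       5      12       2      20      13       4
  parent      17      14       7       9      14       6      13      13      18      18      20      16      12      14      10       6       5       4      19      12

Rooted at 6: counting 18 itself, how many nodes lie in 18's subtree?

Descendants of 18 (including itself): 18, 9, 15, 21. That's 4.

4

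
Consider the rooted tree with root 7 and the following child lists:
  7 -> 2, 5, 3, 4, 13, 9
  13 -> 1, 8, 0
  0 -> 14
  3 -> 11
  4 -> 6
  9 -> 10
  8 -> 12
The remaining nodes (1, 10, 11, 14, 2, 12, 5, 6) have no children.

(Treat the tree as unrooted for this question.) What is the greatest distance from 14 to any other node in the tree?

5

The node farthest from 14 is 6 (11, 10 also at distance 5), via 14–0–13–7–4–6 — 5 edges.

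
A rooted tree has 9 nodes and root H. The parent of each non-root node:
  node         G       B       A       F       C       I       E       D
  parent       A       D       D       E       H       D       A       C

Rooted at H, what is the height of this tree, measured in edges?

5

The longest root-to-leaf path is H → C → D → A → E → F (5 edges).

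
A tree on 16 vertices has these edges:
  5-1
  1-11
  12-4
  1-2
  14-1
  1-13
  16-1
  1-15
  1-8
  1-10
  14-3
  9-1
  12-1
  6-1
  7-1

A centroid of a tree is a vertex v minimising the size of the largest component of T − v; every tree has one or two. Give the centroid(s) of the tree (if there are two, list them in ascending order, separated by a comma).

Removing 1 splits the tree into components of sizes 2, 2, 1, 1, 1, 1, 1, 1, 1, 1, 1, 1, 1; the largest is 2 ≤ ⌊16/2⌋ = 8.
Every other node leaves some component of size > 8, so the centroid is unique.

1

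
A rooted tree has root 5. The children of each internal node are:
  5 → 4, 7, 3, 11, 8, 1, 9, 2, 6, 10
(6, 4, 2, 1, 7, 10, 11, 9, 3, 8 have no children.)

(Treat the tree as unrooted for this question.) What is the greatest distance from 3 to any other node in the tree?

The node farthest from 3 is 11 (2, 6, 7, 10, 1, 4, 9, 8 also at distance 2), via 3-5-11 — 2 edges.

2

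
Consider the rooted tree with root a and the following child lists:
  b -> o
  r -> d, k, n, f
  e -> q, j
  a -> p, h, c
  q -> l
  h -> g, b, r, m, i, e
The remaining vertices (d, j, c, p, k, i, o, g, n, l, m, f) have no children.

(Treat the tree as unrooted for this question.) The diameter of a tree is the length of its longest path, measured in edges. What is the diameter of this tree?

5

A longest path is l–q–e–h–r–f, with 5 edges.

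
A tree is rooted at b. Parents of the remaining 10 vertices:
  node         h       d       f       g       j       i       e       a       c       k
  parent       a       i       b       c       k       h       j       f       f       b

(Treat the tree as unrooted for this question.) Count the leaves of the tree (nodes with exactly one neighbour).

3

Degree-1 nodes: d, e, g — 3 of them.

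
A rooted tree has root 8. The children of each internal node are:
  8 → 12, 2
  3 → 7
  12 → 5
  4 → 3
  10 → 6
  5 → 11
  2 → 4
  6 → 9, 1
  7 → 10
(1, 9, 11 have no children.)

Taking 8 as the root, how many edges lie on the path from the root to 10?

5

Path from 8 to 10: 8 – 2 – 4 – 3 – 7 – 10, which has 5 edges.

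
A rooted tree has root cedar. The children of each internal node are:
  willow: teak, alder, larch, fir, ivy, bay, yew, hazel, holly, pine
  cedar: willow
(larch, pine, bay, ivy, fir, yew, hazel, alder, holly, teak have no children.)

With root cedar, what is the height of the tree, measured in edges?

The longest root-to-leaf path is cedar – willow – hazel (2 edges).

2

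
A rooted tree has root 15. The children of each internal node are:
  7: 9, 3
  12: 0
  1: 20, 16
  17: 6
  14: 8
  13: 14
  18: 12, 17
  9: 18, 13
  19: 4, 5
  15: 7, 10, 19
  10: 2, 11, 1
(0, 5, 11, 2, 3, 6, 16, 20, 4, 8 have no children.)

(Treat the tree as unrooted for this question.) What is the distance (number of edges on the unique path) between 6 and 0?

4

6–17–18–12–0: 4 edges.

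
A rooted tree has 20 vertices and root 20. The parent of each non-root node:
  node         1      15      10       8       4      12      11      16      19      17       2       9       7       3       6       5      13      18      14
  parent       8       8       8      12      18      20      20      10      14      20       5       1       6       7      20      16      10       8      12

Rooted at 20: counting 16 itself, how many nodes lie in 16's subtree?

The subtree rooted at 16 contains: 16, 5, 2 — 3 nodes.

3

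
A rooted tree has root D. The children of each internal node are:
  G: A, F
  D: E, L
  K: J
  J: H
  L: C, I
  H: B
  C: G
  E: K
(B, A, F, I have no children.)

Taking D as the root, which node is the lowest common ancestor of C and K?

Ancestors of C (toward the root): C, L, D.
Ancestors of K: K, E, D.
The deepest node appearing in both lists is D.

D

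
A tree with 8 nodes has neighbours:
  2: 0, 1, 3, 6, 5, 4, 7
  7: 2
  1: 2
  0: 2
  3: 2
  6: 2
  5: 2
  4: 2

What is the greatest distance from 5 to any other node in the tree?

2

Distances from 5 peak at 2, attained at 4 (7, 1, 3, 6, 0 also at distance 2).
5-2-4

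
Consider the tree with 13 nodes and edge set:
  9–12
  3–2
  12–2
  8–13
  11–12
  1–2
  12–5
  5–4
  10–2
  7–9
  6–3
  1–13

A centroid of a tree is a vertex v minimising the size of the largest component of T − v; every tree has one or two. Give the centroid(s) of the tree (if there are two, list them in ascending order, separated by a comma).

2

If 2 is removed the pieces have sizes 6, 3, 2, 1, all ≤ ⌊13/2⌋ = 6.
No neighbour of 2 does as well, so 2 is the unique centroid.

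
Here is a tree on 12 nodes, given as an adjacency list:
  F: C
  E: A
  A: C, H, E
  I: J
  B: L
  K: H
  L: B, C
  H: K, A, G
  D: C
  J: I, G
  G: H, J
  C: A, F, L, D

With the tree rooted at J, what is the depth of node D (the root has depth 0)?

5

J – G – H – A – C – D — 5 edges.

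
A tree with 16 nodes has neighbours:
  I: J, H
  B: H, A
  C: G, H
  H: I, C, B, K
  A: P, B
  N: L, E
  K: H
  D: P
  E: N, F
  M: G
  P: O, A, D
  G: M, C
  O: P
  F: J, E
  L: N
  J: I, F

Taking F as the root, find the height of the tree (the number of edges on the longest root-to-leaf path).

7

A deepest node is O, reached by F → J → I → H → B → A → P → O.
That path has 7 edges, so the height is 7.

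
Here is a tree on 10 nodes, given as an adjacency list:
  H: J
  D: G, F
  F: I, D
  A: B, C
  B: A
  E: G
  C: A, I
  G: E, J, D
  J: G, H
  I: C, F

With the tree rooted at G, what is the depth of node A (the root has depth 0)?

G – D – F – I – C – A — 5 edges.

5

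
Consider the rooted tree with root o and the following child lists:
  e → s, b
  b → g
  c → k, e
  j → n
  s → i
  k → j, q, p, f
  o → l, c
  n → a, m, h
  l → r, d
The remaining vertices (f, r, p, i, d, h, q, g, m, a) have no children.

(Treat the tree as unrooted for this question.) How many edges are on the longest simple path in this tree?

A longest path is i - s - e - c - k - j - n - a, with 7 edges.

7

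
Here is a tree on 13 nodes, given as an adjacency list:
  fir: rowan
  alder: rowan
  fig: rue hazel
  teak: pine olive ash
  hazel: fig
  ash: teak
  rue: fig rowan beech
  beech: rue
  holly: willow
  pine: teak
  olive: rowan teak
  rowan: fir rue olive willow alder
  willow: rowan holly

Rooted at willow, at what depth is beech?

Path from willow to beech: willow → rowan → rue → beech, which has 3 edges.

3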